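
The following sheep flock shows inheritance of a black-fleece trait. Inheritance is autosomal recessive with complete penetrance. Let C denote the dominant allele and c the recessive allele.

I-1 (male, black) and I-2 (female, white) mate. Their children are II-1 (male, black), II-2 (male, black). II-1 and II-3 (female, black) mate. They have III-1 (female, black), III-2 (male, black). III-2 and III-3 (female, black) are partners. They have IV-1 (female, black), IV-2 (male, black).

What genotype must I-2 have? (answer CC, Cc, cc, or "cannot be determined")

Cc

From phenotype alone, I-2 is CC or Cc.
I-2 is white so carries C and passed c to II-1 (cc), so I-2 is Cc.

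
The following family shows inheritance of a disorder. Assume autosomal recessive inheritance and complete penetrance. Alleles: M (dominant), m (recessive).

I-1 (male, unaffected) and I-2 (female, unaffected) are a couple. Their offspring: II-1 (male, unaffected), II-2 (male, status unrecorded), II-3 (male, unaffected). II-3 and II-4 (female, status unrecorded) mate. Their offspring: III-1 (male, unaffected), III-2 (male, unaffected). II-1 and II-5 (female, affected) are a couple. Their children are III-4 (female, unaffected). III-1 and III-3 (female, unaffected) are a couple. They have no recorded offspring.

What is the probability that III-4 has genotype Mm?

1

III-4 is unaffected so carries M and received m from II-5 (mm), so III-4 is Mm, giving P(Mm) = 1.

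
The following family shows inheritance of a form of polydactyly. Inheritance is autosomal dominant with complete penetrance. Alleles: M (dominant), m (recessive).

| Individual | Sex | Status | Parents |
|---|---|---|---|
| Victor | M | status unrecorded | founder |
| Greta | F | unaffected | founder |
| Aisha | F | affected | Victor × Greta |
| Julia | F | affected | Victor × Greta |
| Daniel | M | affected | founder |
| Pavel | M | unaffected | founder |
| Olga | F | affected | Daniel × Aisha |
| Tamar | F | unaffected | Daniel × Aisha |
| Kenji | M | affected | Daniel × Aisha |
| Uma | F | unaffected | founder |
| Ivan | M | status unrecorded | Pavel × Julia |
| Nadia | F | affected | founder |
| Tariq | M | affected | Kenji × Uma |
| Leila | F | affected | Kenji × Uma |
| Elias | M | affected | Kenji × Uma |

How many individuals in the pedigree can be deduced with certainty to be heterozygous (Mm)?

Obligate heterozygotes: Aisha is affected so carries M and received m from Greta (mm), so Aisha is Mm; Julia is affected so carries M and received m from Greta (mm), so Julia is Mm; Daniel is affected so carries M and passed m to Tamar (mm), so Daniel is Mm; Tariq is affected so carries M and received m from Uma (mm), so Tariq is Mm; Leila is affected so carries M and received m from Uma (mm), so Leila is Mm; Elias is affected so carries M and received m from Uma (mm), so Elias is Mm.
Every other individual is either homozygous by phenotype or has at least one consistent homozygous assignment, so the count is 6.

6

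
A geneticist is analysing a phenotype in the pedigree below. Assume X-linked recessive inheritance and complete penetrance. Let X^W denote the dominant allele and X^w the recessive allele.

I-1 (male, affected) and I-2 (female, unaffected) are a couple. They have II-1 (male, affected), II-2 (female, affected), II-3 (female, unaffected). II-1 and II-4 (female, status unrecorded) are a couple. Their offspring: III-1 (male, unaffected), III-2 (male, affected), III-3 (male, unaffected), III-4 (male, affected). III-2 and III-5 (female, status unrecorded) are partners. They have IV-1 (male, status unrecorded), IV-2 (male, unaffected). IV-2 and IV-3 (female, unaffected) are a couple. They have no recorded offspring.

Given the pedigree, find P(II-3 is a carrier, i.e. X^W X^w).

II-3 is unaffected so carries W and received w from I-1 (X^w Y), so II-3 is X^W X^w, giving P(X^W X^w) = 1.

1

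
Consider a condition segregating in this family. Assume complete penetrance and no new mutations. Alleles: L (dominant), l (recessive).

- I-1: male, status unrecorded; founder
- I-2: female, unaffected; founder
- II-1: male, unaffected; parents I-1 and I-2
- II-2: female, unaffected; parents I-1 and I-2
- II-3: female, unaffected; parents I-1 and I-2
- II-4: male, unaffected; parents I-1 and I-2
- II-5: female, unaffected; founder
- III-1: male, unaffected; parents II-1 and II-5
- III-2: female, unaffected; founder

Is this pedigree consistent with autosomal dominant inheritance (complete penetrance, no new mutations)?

A consistent assignment under autosomal dominant exists: I-1 Ll, I-2 ll, II-1 ll, II-2 ll, II-3 ll, II-4 ll, II-5 ll, III-1 ll, III-2 ll.
In this assignment every recorded phenotype matches its genotype and every non-founder's genotype is obtainable from its parents' genotypes, so the pedigree is consistent.

Yes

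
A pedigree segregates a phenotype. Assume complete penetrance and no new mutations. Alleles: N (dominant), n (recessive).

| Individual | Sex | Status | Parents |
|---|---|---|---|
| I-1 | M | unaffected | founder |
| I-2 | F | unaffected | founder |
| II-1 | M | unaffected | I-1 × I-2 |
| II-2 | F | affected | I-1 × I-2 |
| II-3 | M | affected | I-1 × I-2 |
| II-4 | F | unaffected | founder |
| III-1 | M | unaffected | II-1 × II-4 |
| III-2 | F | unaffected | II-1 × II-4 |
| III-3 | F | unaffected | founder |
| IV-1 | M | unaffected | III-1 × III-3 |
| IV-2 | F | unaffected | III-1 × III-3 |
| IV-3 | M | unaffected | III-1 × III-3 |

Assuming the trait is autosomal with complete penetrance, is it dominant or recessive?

recessive

I-1 and I-2 are both unaffected yet have an affected child II-2. Under dominance, an affected child requires at least one affected parent, so the trait cannot be dominant.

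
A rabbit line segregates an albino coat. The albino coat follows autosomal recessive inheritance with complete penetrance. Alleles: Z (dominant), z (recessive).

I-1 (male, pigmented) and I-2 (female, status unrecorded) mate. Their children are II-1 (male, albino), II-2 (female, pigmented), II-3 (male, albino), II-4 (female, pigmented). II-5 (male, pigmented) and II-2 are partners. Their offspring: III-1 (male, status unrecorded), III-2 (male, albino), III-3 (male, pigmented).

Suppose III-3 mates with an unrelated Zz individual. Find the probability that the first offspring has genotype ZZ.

1/3

II-5 is pigmented so carries Z and passed z to III-2 (zz), so II-5 is Zz.
II-2 is pigmented so carries Z and passed z to III-2 (zz), so II-2 is Zz.
III-3 is a pigmented offspring of II-5 (Zz) × II-2 (Zz), whose cross gives 1/4 ZZ : 1/2 Zz : 1/4 zz; conditioning on being pigmented, III-3 is ZZ with probability 1/3, Zz with probability 2/3.
Summing over parental genotype combinations, P(offspring has genotype ZZ) = 1/3·1/2 + 2/3·1/4 = 1/3.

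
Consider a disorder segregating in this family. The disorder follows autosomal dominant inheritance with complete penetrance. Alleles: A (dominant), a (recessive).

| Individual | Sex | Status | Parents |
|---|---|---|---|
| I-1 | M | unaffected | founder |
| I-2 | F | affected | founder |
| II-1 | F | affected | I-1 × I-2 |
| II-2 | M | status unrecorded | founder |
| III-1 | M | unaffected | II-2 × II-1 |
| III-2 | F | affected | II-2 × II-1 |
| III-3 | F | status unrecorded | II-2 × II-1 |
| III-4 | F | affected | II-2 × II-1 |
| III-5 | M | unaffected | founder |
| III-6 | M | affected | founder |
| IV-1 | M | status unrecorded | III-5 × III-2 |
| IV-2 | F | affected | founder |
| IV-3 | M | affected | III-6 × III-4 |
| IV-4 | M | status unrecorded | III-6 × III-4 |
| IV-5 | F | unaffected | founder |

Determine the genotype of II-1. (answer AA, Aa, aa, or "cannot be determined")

Aa

From phenotype alone, II-1 is AA or Aa.
II-1 is affected so carries A and received a from I-1 (aa), so II-1 is Aa.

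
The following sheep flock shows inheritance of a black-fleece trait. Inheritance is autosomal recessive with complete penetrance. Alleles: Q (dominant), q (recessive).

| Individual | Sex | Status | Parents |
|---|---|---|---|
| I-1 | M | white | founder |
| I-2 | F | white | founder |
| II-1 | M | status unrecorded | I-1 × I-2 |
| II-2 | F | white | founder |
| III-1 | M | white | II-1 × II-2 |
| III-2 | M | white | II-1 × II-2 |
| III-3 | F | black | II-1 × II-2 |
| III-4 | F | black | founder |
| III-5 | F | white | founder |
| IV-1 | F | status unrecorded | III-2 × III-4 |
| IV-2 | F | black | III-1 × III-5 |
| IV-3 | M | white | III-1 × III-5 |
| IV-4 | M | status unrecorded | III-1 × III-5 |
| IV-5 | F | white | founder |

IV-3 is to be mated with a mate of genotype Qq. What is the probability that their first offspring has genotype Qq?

1/2

III-1 is white so carries Q and passed q to IV-2 (qq), so III-1 is Qq.
III-5 is white so carries Q and passed q to IV-2 (qq), so III-5 is Qq.
IV-3 is a white offspring of III-1 (Qq) × III-5 (Qq), whose cross gives 1/4 QQ : 1/2 Qq : 1/4 qq; conditioning on being white, IV-3 is QQ with probability 1/3, Qq with probability 2/3.
Summing over parental genotype combinations, P(offspring has genotype Qq) = 1/3·1/2 + 2/3·1/2 = 1/2.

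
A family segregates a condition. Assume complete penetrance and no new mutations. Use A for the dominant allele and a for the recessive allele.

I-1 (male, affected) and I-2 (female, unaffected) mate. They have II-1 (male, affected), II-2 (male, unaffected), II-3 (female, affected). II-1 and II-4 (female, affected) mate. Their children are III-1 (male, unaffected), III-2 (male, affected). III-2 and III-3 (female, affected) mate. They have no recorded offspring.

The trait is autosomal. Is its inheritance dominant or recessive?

dominant

II-1 and II-4 are both affected yet have an unaffected child III-1. Under a recessive model two affected parents are homozygous and every child would be affected, so the trait cannot be recessive.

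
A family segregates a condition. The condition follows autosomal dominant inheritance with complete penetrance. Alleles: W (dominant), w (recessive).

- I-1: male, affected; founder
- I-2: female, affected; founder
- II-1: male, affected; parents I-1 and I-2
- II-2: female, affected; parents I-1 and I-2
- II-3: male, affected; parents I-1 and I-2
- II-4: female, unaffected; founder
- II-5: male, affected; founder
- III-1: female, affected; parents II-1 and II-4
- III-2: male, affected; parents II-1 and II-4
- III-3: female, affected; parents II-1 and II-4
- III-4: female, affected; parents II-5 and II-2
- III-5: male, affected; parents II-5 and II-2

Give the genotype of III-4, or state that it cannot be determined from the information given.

cannot be determined

III-4's phenotype allows WW or Ww, and no parent or child forces a single allele at both positions; consistent genotype assignments exist with III-4 as WW or Ww.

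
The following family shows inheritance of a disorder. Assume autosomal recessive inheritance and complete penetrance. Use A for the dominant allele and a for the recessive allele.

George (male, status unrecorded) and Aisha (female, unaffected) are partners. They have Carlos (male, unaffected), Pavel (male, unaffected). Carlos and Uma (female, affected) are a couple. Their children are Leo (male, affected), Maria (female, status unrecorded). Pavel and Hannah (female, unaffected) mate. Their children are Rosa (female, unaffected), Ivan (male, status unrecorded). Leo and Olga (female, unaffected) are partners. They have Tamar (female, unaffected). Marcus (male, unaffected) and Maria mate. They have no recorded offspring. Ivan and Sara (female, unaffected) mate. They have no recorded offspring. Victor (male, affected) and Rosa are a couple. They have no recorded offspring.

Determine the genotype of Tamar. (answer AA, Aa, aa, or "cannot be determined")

From phenotype alone, Tamar is AA or Aa.
Tamar is unaffected so carries A and received a from Leo (aa), so Tamar is Aa.

Aa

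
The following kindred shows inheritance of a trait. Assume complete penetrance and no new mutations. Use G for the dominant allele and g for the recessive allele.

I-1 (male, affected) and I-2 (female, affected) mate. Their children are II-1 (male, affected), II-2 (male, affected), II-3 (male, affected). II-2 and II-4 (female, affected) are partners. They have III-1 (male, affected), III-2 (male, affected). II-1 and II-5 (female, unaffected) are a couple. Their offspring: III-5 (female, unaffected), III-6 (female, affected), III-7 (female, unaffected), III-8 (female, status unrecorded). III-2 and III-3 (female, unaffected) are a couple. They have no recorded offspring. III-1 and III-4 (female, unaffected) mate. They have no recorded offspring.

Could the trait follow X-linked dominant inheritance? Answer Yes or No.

No

Under X-linked dominant, III-5 (unaffected, female) cannot arise from II-1 (affected) × II-5 (unaffected).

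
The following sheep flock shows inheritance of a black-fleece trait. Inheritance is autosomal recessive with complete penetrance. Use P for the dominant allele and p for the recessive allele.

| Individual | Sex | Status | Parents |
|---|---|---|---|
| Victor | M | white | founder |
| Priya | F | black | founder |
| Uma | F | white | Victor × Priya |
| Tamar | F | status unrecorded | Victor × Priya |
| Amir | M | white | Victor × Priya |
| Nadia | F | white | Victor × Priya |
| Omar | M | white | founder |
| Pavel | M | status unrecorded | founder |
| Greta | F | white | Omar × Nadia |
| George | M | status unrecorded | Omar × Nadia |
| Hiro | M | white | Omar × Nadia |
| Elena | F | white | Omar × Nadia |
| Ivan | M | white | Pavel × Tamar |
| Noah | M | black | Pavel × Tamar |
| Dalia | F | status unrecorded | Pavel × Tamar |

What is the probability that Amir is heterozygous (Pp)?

Amir is white so carries P and received p from Priya (pp), so Amir is Pp, giving P(Pp) = 1.

1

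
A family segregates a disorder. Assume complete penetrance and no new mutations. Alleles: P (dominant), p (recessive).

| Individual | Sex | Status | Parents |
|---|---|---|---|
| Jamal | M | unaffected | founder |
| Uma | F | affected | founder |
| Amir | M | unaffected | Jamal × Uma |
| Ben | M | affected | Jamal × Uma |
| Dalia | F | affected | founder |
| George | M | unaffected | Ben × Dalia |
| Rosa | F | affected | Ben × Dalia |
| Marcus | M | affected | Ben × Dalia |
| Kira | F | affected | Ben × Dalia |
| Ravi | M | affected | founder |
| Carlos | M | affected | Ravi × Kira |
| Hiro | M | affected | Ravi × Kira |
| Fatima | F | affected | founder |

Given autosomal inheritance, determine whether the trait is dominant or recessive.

dominant

Ben and Dalia are both affected yet have an unaffected child George. Under a recessive model two affected parents are homozygous and every child would be affected, so the trait cannot be recessive.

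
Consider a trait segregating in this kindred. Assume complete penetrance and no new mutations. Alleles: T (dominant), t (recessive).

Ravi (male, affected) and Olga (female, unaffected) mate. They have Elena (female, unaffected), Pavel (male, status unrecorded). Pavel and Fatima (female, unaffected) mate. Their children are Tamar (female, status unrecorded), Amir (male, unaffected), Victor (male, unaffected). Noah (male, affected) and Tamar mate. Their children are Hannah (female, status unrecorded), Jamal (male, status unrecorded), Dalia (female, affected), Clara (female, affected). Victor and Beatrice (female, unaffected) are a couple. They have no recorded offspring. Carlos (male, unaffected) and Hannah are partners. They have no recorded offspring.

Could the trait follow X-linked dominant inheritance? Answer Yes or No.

No

Under X-linked dominant, Elena (unaffected, female) cannot arise from Ravi (affected) × Olga (unaffected).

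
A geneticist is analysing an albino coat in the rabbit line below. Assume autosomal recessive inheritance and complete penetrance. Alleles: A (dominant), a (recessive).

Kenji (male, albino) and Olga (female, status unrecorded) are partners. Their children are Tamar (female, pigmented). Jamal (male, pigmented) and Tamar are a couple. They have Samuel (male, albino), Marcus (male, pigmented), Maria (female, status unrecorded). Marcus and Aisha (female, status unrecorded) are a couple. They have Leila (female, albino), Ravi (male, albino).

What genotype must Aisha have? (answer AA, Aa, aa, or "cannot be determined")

Aisha's phenotype is unrecorded, and no parent or child forces a single allele at both positions; consistent genotype assignments exist with Aisha as Aa or aa.

cannot be determined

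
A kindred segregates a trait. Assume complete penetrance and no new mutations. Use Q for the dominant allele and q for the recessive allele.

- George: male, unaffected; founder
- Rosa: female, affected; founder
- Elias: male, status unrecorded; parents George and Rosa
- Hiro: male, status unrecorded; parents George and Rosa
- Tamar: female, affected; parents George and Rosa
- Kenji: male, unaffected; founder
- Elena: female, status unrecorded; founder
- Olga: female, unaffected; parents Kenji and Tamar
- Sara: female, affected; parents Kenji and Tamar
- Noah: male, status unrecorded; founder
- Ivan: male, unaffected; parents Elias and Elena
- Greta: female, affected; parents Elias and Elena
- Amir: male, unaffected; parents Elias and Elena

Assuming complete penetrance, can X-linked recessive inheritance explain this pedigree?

Under X-linked recessive, Tamar (affected, female) cannot arise from George (unaffected) × Rosa (affected).

No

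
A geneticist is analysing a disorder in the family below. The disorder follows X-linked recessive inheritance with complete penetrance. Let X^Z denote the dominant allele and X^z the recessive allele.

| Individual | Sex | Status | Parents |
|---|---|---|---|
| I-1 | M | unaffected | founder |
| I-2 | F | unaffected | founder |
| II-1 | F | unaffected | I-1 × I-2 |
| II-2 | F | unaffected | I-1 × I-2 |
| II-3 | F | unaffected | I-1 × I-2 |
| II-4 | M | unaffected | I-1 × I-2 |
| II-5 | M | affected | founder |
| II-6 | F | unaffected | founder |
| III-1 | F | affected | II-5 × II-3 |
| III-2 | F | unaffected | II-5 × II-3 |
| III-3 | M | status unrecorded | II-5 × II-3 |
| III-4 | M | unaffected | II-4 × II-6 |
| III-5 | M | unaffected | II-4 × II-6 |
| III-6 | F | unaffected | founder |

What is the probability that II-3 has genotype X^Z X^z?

II-3 is unaffected so carries Z and passed z to III-1 (X^z X^z), so II-3 is X^Z X^z, giving P(X^Z X^z) = 1.

1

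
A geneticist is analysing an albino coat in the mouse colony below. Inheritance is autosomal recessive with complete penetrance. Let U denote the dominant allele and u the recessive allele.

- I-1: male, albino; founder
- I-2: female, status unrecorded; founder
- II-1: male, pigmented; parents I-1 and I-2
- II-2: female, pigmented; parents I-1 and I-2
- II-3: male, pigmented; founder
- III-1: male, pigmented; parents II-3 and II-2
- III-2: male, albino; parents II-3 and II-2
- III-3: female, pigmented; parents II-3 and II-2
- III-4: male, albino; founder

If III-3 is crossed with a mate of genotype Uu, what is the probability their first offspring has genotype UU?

1/3

II-3 is pigmented so carries U and passed u to III-2 (uu), so II-3 is Uu.
II-2 is pigmented so carries U and received u from I-1 (uu), so II-2 is Uu.
III-3 is a pigmented offspring of II-3 (Uu) × II-2 (Uu), whose cross gives 1/4 UU : 1/2 Uu : 1/4 uu; conditioning on being pigmented, III-3 is UU with probability 1/3, Uu with probability 2/3.
Summing over parental genotype combinations, P(offspring has genotype UU) = 1/3·1/2 + 2/3·1/4 = 1/3.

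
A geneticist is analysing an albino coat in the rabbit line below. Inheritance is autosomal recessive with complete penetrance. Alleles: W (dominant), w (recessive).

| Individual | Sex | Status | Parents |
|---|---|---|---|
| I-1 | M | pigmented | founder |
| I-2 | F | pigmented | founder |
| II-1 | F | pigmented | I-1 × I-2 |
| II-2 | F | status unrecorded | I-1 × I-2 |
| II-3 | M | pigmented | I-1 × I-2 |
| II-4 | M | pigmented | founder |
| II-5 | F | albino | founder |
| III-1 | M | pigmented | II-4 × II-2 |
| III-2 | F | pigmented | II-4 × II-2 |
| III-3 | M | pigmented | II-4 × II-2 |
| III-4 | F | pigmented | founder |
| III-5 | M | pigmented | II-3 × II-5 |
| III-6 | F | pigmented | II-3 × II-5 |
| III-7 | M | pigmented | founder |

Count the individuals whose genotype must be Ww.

Obligate heterozygotes: III-5 is pigmented so carries W and received w from II-5 (ww), so III-5 is Ww; III-6 is pigmented so carries W and received w from II-5 (ww), so III-6 is Ww.
Every other individual is either homozygous by phenotype or has at least one consistent homozygous assignment, so the count is 2.

2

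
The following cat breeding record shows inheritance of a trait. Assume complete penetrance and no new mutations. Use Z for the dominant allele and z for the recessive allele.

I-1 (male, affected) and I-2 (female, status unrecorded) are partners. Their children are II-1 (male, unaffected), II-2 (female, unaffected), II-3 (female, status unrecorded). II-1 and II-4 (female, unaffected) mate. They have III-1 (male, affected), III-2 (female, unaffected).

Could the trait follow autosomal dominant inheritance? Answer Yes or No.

No

Under autosomal dominant, III-1 (affected, male) cannot arise from II-1 (unaffected) × II-4 (unaffected).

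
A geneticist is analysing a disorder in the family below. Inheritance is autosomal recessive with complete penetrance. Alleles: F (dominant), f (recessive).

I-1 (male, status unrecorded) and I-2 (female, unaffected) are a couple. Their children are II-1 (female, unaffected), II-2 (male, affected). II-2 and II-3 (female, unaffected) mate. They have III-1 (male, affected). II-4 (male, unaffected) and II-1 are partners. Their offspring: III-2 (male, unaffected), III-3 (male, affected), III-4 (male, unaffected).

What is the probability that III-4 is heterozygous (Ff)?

II-4 is unaffected so carries F and passed f to III-3 (ff), so II-4 is Ff.
II-1 is unaffected so carries F and passed f to III-3 (ff), so II-1 is Ff.
Their cross gives offspring ratios 1/4 FF : 1/2 Ff : 1/4 ff. Conditioning on III-4 being unaffected, P(Ff) = 1/2 / 3/4 = 2/3.

2/3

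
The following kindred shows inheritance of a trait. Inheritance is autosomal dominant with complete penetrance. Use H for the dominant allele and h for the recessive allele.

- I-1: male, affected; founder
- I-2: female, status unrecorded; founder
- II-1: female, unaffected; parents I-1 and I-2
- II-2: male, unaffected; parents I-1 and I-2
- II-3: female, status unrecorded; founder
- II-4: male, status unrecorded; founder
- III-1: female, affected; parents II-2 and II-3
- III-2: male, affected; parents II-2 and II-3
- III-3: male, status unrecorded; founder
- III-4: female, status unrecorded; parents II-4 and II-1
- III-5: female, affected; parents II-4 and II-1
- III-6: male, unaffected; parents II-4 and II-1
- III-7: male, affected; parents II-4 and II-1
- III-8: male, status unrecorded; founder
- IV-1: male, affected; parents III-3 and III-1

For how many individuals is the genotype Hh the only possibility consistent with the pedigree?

6

Obligate heterozygotes: I-1 is affected so carries H and passed h to II-1 (hh), so I-1 is Hh; II-4 passed H to III-5 (Hh, whose h came from II-1) and passed h to III-6 (hh), so II-4 is Hh; III-1 is affected so carries H and received h from II-2 (hh), so III-1 is Hh; III-2 is affected so carries H and received h from II-2 (hh), so III-2 is Hh; III-5 is affected so carries H and received h from II-1 (hh), so III-5 is Hh; III-7 is affected so carries H and received h from II-1 (hh), so III-7 is Hh.
Every other individual is either homozygous by phenotype or has at least one consistent homozygous assignment, so the count is 6.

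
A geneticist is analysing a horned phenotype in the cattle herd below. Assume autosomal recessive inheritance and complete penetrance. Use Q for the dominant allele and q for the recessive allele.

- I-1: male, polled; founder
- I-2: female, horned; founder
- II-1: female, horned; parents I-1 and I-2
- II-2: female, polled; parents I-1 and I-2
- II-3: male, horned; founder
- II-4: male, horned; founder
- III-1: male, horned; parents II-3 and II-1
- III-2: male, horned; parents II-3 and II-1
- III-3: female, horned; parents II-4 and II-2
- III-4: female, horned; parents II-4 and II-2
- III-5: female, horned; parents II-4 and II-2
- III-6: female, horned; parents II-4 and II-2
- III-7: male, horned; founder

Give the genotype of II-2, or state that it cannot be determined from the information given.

Qq

From phenotype alone, II-2 is QQ or Qq.
II-2 is polled so carries Q and received q from I-2 (qq), so II-2 is Qq.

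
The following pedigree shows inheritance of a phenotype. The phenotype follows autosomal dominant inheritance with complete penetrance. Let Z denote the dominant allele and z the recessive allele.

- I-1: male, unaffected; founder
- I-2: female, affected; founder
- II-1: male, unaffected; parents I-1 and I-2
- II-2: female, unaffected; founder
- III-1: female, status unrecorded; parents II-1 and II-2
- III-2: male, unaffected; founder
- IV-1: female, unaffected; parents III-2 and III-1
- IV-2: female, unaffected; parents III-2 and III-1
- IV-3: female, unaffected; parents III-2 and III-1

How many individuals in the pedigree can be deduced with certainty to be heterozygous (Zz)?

Obligate heterozygotes: I-2 is affected so carries Z and passed z to II-1 (zz), so I-2 is Zz.
Every other individual is either homozygous by phenotype or has at least one consistent homozygous assignment, so the count is 1.

1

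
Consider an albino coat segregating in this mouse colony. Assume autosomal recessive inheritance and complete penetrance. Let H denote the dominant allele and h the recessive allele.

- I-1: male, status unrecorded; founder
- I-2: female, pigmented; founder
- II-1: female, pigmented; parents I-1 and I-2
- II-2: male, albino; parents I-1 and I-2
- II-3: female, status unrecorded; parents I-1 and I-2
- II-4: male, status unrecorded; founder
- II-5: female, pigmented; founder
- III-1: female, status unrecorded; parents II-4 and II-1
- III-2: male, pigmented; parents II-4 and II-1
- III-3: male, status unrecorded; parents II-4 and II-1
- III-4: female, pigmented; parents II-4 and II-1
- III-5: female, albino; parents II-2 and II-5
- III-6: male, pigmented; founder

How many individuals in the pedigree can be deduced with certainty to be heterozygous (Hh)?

Obligate heterozygotes: I-2 is pigmented so carries H and passed h to II-2 (hh), so I-2 is Hh; II-5 is pigmented so carries H and passed h to III-5 (hh), so II-5 is Hh.
Every other individual is either homozygous by phenotype or has at least one consistent homozygous assignment, so the count is 2.

2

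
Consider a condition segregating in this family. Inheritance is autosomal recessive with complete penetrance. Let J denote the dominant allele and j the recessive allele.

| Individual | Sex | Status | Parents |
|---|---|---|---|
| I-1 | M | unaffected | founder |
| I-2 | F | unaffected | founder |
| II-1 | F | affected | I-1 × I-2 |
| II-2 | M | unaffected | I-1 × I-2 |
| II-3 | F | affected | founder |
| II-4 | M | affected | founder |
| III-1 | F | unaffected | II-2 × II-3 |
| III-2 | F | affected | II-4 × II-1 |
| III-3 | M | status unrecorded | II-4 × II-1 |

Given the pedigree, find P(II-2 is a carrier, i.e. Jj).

1/2

I-1 is unaffected so carries J and passed j to II-1 (jj), so I-1 is Jj.
I-2 is unaffected so carries J and passed j to II-1 (jj), so I-2 is Jj.
Their cross gives offspring ratios 1/4 JJ : 1/2 Jj : 1/4 jj. Conditioning on II-2 being unaffected, P(Jj) = 1/2 / 3/4 = 2/3 before taking II-2's own offspring into account.
II-3 is affected, so II-3 is jj.
Now use II-2's offspring. Probability of each recorded status — unaffected daughter III-1: 1/2 if II-2 is Jj, 1 if JJ.
Bayes: P(Jj) = 2/3·1/2 / (2/3·1/2 + 1/3·1) = 1/2.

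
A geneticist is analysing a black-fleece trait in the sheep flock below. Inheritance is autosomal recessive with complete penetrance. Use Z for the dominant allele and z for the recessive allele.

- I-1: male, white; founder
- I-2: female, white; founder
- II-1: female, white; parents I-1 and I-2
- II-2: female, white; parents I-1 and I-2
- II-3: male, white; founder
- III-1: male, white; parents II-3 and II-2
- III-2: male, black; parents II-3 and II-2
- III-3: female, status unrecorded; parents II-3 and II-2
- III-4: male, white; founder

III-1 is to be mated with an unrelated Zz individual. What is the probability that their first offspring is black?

II-3 is white so carries Z and passed z to III-2 (zz), so II-3 is Zz.
II-2 is white so carries Z and passed z to III-2 (zz), so II-2 is Zz.
III-1 is a white offspring of II-3 (Zz) × II-2 (Zz), whose cross gives 1/4 ZZ : 1/2 Zz : 1/4 zz; conditioning on being white, III-1 is ZZ with probability 1/3, Zz with probability 2/3.
Summing over parental genotype combinations, P(offspring is black) = 2/3·1/4 = 1/6.

1/6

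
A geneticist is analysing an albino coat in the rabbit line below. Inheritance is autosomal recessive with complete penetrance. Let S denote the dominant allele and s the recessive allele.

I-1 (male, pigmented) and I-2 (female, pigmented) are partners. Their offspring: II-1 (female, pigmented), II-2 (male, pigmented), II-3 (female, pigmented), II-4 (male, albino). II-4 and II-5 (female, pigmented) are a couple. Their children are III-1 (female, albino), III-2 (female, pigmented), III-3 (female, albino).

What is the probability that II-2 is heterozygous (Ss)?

I-1 is pigmented so carries S and passed s to II-4 (ss), so I-1 is Ss.
I-2 is pigmented so carries S and passed s to II-4 (ss), so I-2 is Ss.
Their cross gives offspring ratios 1/4 SS : 1/2 Ss : 1/4 ss. Conditioning on II-2 being pigmented, P(Ss) = 1/2 / 3/4 = 2/3.

2/3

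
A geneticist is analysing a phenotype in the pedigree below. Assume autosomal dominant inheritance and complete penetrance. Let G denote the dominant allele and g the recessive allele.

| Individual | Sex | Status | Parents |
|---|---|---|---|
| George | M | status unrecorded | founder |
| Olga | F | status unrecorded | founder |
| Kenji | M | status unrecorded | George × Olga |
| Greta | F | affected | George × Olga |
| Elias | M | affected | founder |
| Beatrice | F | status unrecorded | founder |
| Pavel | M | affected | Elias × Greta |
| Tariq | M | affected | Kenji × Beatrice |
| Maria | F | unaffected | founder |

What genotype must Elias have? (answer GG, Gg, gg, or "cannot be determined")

Elias's phenotype allows GG or Gg, and no parent or child forces a single allele at both positions; consistent genotype assignments exist with Elias as GG or Gg.

cannot be determined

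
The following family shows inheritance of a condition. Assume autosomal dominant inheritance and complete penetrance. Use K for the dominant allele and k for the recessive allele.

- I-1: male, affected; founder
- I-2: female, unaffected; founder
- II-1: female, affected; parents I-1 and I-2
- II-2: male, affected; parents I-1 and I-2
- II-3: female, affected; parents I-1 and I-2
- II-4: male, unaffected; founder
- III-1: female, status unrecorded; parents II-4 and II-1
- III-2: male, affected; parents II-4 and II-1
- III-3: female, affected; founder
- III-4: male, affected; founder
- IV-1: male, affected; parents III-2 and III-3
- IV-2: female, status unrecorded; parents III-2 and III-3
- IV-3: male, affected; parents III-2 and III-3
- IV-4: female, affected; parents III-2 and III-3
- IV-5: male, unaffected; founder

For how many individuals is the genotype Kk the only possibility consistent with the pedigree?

Obligate heterozygotes: II-1 is affected so carries K and received k from I-2 (kk), so II-1 is Kk; II-2 is affected so carries K and received k from I-2 (kk), so II-2 is Kk; II-3 is affected so carries K and received k from I-2 (kk), so II-3 is Kk; III-2 is affected so carries K and received k from II-4 (kk), so III-2 is Kk.
Every other individual is either homozygous by phenotype or has at least one consistent homozygous assignment, so the count is 4.

4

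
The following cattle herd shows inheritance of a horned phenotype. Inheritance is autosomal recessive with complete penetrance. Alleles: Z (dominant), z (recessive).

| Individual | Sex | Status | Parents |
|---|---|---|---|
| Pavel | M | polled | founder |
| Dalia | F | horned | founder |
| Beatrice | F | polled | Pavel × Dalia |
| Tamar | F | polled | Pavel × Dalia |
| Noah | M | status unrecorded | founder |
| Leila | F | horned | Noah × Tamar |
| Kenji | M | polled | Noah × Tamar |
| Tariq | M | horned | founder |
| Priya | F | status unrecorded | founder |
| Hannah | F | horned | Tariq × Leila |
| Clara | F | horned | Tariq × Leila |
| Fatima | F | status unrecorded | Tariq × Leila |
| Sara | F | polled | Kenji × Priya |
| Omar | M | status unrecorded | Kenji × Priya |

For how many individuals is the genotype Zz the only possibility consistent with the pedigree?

2

Obligate heterozygotes: Beatrice is polled so carries Z and received z from Dalia (zz), so Beatrice is Zz; Tamar is polled so carries Z and received z from Dalia (zz), so Tamar is Zz.
Every other individual is either homozygous by phenotype or has at least one consistent homozygous assignment, so the count is 2.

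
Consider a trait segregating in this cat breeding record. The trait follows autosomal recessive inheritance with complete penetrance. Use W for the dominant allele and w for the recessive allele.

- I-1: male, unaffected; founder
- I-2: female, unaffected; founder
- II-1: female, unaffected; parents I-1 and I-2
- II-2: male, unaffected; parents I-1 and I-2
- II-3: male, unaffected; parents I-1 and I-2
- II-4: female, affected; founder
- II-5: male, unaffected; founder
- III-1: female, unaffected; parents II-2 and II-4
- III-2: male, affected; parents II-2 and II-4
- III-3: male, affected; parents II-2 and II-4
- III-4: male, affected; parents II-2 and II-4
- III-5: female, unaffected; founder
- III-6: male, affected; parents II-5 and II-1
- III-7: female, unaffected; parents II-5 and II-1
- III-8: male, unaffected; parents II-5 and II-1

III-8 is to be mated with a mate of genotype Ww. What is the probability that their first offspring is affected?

1/6

II-5 is unaffected so carries W and passed w to III-6 (ww), so II-5 is Ww.
II-1 is unaffected so carries W and passed w to III-6 (ww), so II-1 is Ww.
III-8 is an unaffected offspring of II-5 (Ww) × II-1 (Ww), whose cross gives 1/4 WW : 1/2 Ww : 1/4 ww; conditioning on being unaffected, III-8 is WW with probability 1/3, Ww with probability 2/3.
Summing over parental genotype combinations, P(offspring is affected) = 2/3·1/4 = 1/6.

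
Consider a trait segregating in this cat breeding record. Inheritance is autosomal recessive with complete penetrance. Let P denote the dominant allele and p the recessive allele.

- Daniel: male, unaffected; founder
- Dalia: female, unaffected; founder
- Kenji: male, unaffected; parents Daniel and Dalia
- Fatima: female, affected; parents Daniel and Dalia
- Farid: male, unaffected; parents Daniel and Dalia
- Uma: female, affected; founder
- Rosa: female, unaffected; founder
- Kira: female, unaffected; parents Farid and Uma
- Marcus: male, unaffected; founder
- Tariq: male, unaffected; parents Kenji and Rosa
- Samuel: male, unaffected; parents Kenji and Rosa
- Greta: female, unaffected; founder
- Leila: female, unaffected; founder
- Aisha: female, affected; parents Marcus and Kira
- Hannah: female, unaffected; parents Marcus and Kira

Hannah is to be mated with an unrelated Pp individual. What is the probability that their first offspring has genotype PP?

Marcus is unaffected so carries P and passed p to Aisha (pp), so Marcus is Pp.
Kira is unaffected so carries P and received p from Uma (pp), so Kira is Pp.
Hannah is an unaffected offspring of Marcus (Pp) × Kira (Pp), whose cross gives 1/4 PP : 1/2 Pp : 1/4 pp; conditioning on being unaffected, Hannah is PP with probability 1/3, Pp with probability 2/3.
Summing over parental genotype combinations, P(offspring has genotype PP) = 1/3·1/2 + 2/3·1/4 = 1/3.

1/3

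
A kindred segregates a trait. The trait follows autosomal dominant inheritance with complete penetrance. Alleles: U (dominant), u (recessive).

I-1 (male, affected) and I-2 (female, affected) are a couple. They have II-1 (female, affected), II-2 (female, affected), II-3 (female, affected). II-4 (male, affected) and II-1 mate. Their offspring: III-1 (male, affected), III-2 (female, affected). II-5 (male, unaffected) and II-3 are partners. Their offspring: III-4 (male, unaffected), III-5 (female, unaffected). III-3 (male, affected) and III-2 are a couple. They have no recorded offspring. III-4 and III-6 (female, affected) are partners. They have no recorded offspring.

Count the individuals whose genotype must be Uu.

Obligate heterozygotes: II-3 is affected so carries U and passed u to III-4 (uu), so II-3 is Uu.
Every other individual is either homozygous by phenotype or has at least one consistent homozygous assignment, so the count is 1.

1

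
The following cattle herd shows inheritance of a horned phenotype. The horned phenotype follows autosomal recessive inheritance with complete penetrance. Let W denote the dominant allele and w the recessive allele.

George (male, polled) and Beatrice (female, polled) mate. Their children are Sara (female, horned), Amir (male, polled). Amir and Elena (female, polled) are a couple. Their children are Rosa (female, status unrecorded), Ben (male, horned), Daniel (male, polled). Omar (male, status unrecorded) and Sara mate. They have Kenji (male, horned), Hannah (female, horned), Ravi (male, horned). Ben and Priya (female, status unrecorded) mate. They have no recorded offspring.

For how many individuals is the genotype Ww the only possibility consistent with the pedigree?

Obligate heterozygotes: George is polled so carries W and passed w to Sara (ww), so George is Ww; Beatrice is polled so carries W and passed w to Sara (ww), so Beatrice is Ww; Amir is polled so carries W and passed w to Ben (ww), so Amir is Ww; Elena is polled so carries W and passed w to Ben (ww), so Elena is Ww.
Every other individual is either homozygous by phenotype or has at least one consistent homozygous assignment, so the count is 4.

4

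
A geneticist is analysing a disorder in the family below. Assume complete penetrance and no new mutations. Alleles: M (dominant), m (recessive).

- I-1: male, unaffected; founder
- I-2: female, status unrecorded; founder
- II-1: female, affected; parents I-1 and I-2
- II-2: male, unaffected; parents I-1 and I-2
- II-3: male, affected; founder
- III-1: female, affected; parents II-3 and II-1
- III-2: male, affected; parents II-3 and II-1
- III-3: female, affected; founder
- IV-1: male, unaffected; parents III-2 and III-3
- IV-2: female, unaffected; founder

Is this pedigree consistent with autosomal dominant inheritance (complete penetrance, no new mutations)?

Yes

A consistent assignment under autosomal dominant exists: I-1 mm, I-2 Mm, II-1 Mm, II-2 mm, II-3 MM, III-1 MM, III-2 Mm, III-3 Mm, IV-1 mm, IV-2 mm.
In this assignment every recorded phenotype matches its genotype and every non-founder's genotype is obtainable from its parents' genotypes, so the pedigree is consistent.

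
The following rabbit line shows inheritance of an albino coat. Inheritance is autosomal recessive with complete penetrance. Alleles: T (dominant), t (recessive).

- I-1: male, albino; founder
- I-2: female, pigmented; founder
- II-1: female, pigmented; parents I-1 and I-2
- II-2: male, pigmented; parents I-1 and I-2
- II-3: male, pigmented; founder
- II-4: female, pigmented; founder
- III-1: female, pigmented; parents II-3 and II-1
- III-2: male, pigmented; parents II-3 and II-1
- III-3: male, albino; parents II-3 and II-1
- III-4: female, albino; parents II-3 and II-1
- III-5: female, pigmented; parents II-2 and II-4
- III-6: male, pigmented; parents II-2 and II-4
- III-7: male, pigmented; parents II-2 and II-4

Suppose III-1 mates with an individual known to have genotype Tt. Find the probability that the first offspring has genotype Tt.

II-3 is pigmented so carries T and passed t to III-3 (tt), so II-3 is Tt.
II-1 is pigmented so carries T and received t from I-1 (tt), so II-1 is Tt.
III-1 is a pigmented offspring of II-3 (Tt) × II-1 (Tt), whose cross gives 1/4 TT : 1/2 Tt : 1/4 tt; conditioning on being pigmented, III-1 is TT with probability 1/3, Tt with probability 2/3.
Summing over parental genotype combinations, P(offspring has genotype Tt) = 1/3·1/2 + 2/3·1/2 = 1/2.

1/2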